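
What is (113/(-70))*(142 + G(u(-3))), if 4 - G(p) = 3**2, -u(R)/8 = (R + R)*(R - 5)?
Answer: -15481/70 ≈ -221.16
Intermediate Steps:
u(R) = -16*R*(-5 + R) (u(R) = -8*(R + R)*(R - 5) = -8*2*R*(-5 + R) = -16*R*(-5 + R))
G(p) = -5 (G(p) = 4 - 1*3**2 = 4 - 1*9 = 4 - 9 = -5)
(113/(-70))*(142 + G(u(-3))) = (113/(-70))*(142 - 5) = (113*(-1/70))*137 = -113/70*137 = -15481/70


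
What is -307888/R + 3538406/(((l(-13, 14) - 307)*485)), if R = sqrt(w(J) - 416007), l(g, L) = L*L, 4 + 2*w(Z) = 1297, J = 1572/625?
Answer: -3538406/53835 + 307888*I*sqrt(1661442)/830721 ≈ -65.727 + 477.73*I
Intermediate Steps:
J = 1572/625 (J = 1572*(1/625) = 1572/625 ≈ 2.5152)
w(Z) = 1293/2 (w(Z) = -2 + (1/2)*1297 = -2 + 1297/2 = 1293/2)
l(g, L) = L**2
R = I*sqrt(1661442)/2 (R = sqrt(1293/2 - 416007) = sqrt(-830721/2) = I*sqrt(1661442)/2 ≈ 644.48*I)
-307888/R + 3538406/(((l(-13, 14) - 307)*485)) = -307888*(-I*sqrt(1661442)/830721) + 3538406/(((14**2 - 307)*485)) = -(-307888)*I*sqrt(1661442)/830721 + 3538406/(((196 - 307)*485)) = 307888*I*sqrt(1661442)/830721 + 3538406/((-111*485)) = 307888*I*sqrt(1661442)/830721 + 3538406/(-53835) = 307888*I*sqrt(1661442)/830721 + 3538406*(-1/53835) = 307888*I*sqrt(1661442)/830721 - 3538406/53835 = -3538406/53835 + 307888*I*sqrt(1661442)/830721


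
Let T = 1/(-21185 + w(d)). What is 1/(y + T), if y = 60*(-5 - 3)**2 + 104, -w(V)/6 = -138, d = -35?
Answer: 20357/80288007 ≈ 0.00025355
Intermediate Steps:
w(V) = 828 (w(V) = -6*(-138) = 828)
T = -1/20357 (T = 1/(-21185 + 828) = 1/(-20357) = -1/20357 ≈ -4.9123e-5)
y = 3944 (y = 60*(-8)**2 + 104 = 60*64 + 104 = 3840 + 104 = 3944)
1/(y + T) = 1/(3944 - 1/20357) = 1/(80288007/20357) = 20357/80288007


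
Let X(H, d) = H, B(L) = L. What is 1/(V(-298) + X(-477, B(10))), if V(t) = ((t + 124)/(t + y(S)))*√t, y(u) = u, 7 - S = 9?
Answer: -596250/284536559 - 725*I*√298/284536559 ≈ -0.0020955 - 4.3985e-5*I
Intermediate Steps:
S = -2 (S = 7 - 1*9 = 7 - 9 = -2)
V(t) = √t*(124 + t)/(-2 + t) (V(t) = ((t + 124)/(t - 2))*√t = ((124 + t)/(-2 + t))*√t = √t*(124 + t)/(-2 + t))
1/(V(-298) + X(-477, B(10))) = 1/(√(-298)*(124 - 298)/(-2 - 298) - 477) = 1/((I*√298)*(-174)/(-300) - 477) = 1/((I*√298)*(-1/300)*(-174) - 477) = 1/(29*I*√298/50 - 477) = 1/(-477 + 29*I*√298/50)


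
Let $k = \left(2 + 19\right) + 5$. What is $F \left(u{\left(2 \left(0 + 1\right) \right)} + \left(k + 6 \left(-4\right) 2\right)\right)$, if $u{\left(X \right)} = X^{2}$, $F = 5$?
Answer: $-90$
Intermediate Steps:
$k = 26$ ($k = 21 + 5 = 26$)
$F \left(u{\left(2 \left(0 + 1\right) \right)} + \left(k + 6 \left(-4\right) 2\right)\right) = 5 \left(\left(2 \left(0 + 1\right)\right)^{2} + \left(26 + 6 \left(-4\right) 2\right)\right) = 5 \left(\left(2 \cdot 1\right)^{2} + \left(26 - 48\right)\right) = 5 \left(2^{2} + \left(26 - 48\right)\right) = 5 \left(4 - 22\right) = 5 \left(-18\right) = -90$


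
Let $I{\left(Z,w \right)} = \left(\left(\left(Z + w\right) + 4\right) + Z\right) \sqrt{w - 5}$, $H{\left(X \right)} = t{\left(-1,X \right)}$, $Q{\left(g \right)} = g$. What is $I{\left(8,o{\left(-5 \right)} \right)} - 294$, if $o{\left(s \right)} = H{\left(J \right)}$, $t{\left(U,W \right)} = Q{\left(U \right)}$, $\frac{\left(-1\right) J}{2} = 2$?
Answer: $-294 + 19 i \sqrt{6} \approx -294.0 + 46.54 i$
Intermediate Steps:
$J = -4$ ($J = \left(-2\right) 2 = -4$)
$t{\left(U,W \right)} = U$
$H{\left(X \right)} = -1$
$o{\left(s \right)} = -1$
$I{\left(Z,w \right)} = \sqrt{-5 + w} \left(4 + w + 2 Z\right)$ ($I{\left(Z,w \right)} = \left(\left(4 + Z + w\right) + Z\right) \sqrt{-5 + w} = \left(4 + w + 2 Z\right) \sqrt{-5 + w} = \sqrt{-5 + w} \left(4 + w + 2 Z\right)$)
$I{\left(8,o{\left(-5 \right)} \right)} - 294 = \sqrt{-5 - 1} \left(4 - 1 + 2 \cdot 8\right) - 294 = \sqrt{-6} \left(4 - 1 + 16\right) - 294 = i \sqrt{6} \cdot 19 - 294 = 19 i \sqrt{6} - 294 = -294 + 19 i \sqrt{6}$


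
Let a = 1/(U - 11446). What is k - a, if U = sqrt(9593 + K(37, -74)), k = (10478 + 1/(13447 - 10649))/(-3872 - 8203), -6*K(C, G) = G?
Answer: -288017775566911/331949297399055 + sqrt(5403)/98250983 ≈ -0.86765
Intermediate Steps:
K(C, G) = -G/6
k = -5863489/6757170 (k = (10478 + 1/2798)/(-12075) = (10478 + 1/2798)*(-1/12075) = (29317445/2798)*(-1/12075) = -5863489/6757170 ≈ -0.86774)
U = 4*sqrt(5403)/3 (U = sqrt(9593 - 1/6*(-74)) = sqrt(9593 + 37/3) = sqrt(28816/3) = 4*sqrt(5403)/3 ≈ 98.007)
a = 1/(-11446 + 4*sqrt(5403)/3) (a = 1/(4*sqrt(5403)/3 - 11446) = 1/(-11446 + 4*sqrt(5403)/3) ≈ -8.8121e-5)
k - a = -5863489/6757170 - (-17169/196501966 - sqrt(5403)/98250983) = -5863489/6757170 + (17169/196501966 + sqrt(5403)/98250983) = -288017775566911/331949297399055 + sqrt(5403)/98250983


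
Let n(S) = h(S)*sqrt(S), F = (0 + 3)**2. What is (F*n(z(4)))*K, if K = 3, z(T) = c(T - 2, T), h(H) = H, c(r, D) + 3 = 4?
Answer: 27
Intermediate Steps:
c(r, D) = 1 (c(r, D) = -3 + 4 = 1)
z(T) = 1
F = 9 (F = 3**2 = 9)
n(S) = S**(3/2) (n(S) = S*sqrt(S) = S**(3/2))
(F*n(z(4)))*K = (9*1**(3/2))*3 = (9*1)*3 = 9*3 = 27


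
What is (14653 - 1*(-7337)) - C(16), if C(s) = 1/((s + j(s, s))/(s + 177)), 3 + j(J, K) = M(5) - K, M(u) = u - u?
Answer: 66163/3 ≈ 22054.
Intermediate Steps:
M(u) = 0
j(J, K) = -3 - K (j(J, K) = -3 + (0 - K) = -3 - K)
C(s) = -59 - s/3 (C(s) = 1/((s + (-3 - s))/(s + 177)) = 1/(-3/(177 + s)) = -59 - s/3)
(14653 - 1*(-7337)) - C(16) = (14653 - 1*(-7337)) - (-59 - 1/3*16) = (14653 + 7337) - (-59 - 16/3) = 21990 - 1*(-193/3) = 21990 + 193/3 = 66163/3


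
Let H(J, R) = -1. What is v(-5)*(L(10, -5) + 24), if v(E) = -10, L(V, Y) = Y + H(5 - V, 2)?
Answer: -180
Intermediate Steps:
L(V, Y) = -1 + Y (L(V, Y) = Y - 1 = -1 + Y)
v(-5)*(L(10, -5) + 24) = -10*((-1 - 5) + 24) = -10*(-6 + 24) = -10*18 = -180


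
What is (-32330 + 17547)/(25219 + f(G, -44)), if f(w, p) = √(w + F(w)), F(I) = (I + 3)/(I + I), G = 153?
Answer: -19013436327/32435888182 + 14783*√399279/32435888182 ≈ -0.58590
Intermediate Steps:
F(I) = (3 + I)/(2*I) (F(I) = (3 + I)/((2*I)) = (3 + I)*(1/(2*I)) = (3 + I)/(2*I))
f(w, p) = √(w + (3 + w)/(2*w))
(-32330 + 17547)/(25219 + f(G, -44)) = (-32330 + 17547)/(25219 + √(2 + 4*153 + 6/153)/2) = -14783/(25219 + √(2 + 612 + 6*(1/153))/2) = -14783/(25219 + √(2 + 612 + 2/51)/2) = -14783/(25219 + √(31316/51)/2) = -14783/(25219 + (2*√399279/51)/2) = -14783/(25219 + √399279/51)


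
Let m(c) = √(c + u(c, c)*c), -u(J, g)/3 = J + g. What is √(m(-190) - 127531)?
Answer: √(-127531 + I*√216790) ≈ 0.6519 + 357.12*I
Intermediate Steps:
u(J, g) = -3*J - 3*g (u(J, g) = -3*(J + g) = -3*J - 3*g)
m(c) = √(c - 6*c²) (m(c) = √(c + (-3*c - 3*c)*c) = √(c + (-6*c)*c) = √(c - 6*c²))
√(m(-190) - 127531) = √(√(-190*(1 - 6*(-190))) - 127531) = √(√(-190*(1 + 1140)) - 127531) = √(√(-190*1141) - 127531) = √(√(-216790) - 127531) = √(I*√216790 - 127531) = √(-127531 + I*√216790)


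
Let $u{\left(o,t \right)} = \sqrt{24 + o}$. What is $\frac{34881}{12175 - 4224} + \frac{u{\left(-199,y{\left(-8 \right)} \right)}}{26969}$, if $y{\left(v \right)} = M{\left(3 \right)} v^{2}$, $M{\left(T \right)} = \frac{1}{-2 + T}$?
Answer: $\frac{34881}{7951} + \frac{5 i \sqrt{7}}{26969} \approx 4.387 + 0.00049052 i$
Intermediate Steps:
$y{\left(v \right)} = v^{2}$ ($y{\left(v \right)} = \frac{v^{2}}{-2 + 3} = \frac{v^{2}}{1} = 1 v^{2} = v^{2}$)
$\frac{34881}{12175 - 4224} + \frac{u{\left(-199,y{\left(-8 \right)} \right)}}{26969} = \frac{34881}{12175 - 4224} + \frac{\sqrt{24 - 199}}{26969} = \frac{34881}{12175 - 4224} + \sqrt{-175} \cdot \frac{1}{26969} = \frac{34881}{7951} + 5 i \sqrt{7} \cdot \frac{1}{26969} = 34881 \cdot \frac{1}{7951} + \frac{5 i \sqrt{7}}{26969} = \frac{34881}{7951} + \frac{5 i \sqrt{7}}{26969}$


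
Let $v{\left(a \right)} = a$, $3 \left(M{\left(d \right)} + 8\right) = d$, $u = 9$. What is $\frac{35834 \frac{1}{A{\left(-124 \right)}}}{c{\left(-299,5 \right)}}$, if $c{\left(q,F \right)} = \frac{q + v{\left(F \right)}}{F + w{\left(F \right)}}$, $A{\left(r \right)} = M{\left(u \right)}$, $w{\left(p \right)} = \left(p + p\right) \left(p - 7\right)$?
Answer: $- \frac{17917}{49} \approx -365.65$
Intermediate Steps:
$M{\left(d \right)} = -8 + \frac{d}{3}$
$w{\left(p \right)} = 2 p \left(-7 + p\right)$
$A{\left(r \right)} = -5$ ($A{\left(r \right)} = -8 + \frac{1}{3} \cdot 9 = -8 + 3 = -5$)
$c{\left(q,F \right)} = \frac{F + q}{F + 2 F \left(-7 + F\right)}$ ($c{\left(q,F \right)} = \frac{q + F}{F + 2 F \left(-7 + F\right)} = \frac{F + q}{F + 2 F \left(-7 + F\right)}$)
$\frac{35834 \frac{1}{A{\left(-124 \right)}}}{c{\left(-299,5 \right)}} = \frac{35834 \frac{1}{-5}}{\frac{1}{5} \frac{1}{-13 + 2 \cdot 5} \left(5 - 299\right)} = \frac{35834 \left(- \frac{1}{5}\right)}{\frac{1}{5} \frac{1}{-13 + 10} \left(-294\right)} = - \frac{35834}{5 \cdot \frac{1}{5} \frac{1}{-3} \left(-294\right)} = - \frac{35834}{5 \cdot \frac{1}{5} \left(- \frac{1}{3}\right) \left(-294\right)} = - \frac{35834}{5 \cdot \frac{98}{5}} = \left(- \frac{35834}{5}\right) \frac{5}{98} = - \frac{17917}{49}$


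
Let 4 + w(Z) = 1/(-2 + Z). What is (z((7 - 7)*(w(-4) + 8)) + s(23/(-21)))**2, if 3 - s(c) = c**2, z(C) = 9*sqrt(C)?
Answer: 630436/194481 ≈ 3.2416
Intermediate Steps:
w(Z) = -4 + 1/(-2 + Z)
s(c) = 3 - c**2
(z((7 - 7)*(w(-4) + 8)) + s(23/(-21)))**2 = (9*sqrt((7 - 7)*((9 - 4*(-4))/(-2 - 4) + 8)) + (3 - (23/(-21))**2))**2 = (9*sqrt(0*((9 + 16)/(-6) + 8)) + (3 - (23*(-1/21))**2))**2 = (9*sqrt(0*(-1/6*25 + 8)) + (3 - (-23/21)**2))**2 = (9*sqrt(0*(-25/6 + 8)) + (3 - 1*529/441))**2 = (9*sqrt(0*(23/6)) + (3 - 529/441))**2 = (9*sqrt(0) + 794/441)**2 = (9*0 + 794/441)**2 = (0 + 794/441)**2 = (794/441)**2 = 630436/194481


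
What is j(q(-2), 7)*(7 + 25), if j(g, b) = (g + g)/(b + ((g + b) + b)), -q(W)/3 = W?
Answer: 128/9 ≈ 14.222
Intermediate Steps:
q(W) = -3*W
j(g, b) = 2*g/(g + 3*b) (j(g, b) = (2*g)/(b + ((b + g) + b)) = (2*g)/(b + (g + 2*b)) = (2*g)/(g + 3*b) = 2*g/(g + 3*b))
j(q(-2), 7)*(7 + 25) = (2*(-3*(-2))/(-3*(-2) + 3*7))*(7 + 25) = (2*6/(6 + 21))*32 = (2*6/27)*32 = (2*6*(1/27))*32 = (4/9)*32 = 128/9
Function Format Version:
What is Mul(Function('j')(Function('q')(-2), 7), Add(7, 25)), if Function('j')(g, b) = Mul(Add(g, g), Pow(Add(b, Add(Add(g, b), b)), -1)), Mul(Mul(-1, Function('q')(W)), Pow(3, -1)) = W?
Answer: Rational(128, 9) ≈ 14.222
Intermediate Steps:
Function('q')(W) = Mul(-3, W)
Function('j')(g, b) = Mul(2, g, Pow(Add(g, Mul(3, b)), -1)) (Function('j')(g, b) = Mul(Mul(2, g), Pow(Add(b, Add(Add(b, g), b)), -1)) = Mul(Mul(2, g), Pow(Add(b, Add(g, Mul(2, b))), -1)) = Mul(Mul(2, g), Pow(Add(g, Mul(3, b)), -1)) = Mul(2, g, Pow(Add(g, Mul(3, b)), -1)))
Mul(Function('j')(Function('q')(-2), 7), Add(7, 25)) = Mul(Mul(2, Mul(-3, -2), Pow(Add(Mul(-3, -2), Mul(3, 7)), -1)), Add(7, 25)) = Mul(Mul(2, 6, Pow(Add(6, 21), -1)), 32) = Mul(Mul(2, 6, Pow(27, -1)), 32) = Mul(Mul(2, 6, Rational(1, 27)), 32) = Mul(Rational(4, 9), 32) = Rational(128, 9)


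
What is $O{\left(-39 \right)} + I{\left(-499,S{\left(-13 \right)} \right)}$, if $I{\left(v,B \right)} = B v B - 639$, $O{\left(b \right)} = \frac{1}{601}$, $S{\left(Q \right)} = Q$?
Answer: $- \frac{51066969}{601} \approx -84970.0$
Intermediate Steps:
$O{\left(b \right)} = \frac{1}{601}$
$I{\left(v,B \right)} = -639 + v B^{2}$ ($I{\left(v,B \right)} = v B^{2} - 639 = -639 + v B^{2}$)
$O{\left(-39 \right)} + I{\left(-499,S{\left(-13 \right)} \right)} = \frac{1}{601} - \left(639 + 499 \left(-13\right)^{2}\right) = \frac{1}{601} - 84970 = - \frac{51066969}{601}$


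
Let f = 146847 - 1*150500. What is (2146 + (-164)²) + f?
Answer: 25389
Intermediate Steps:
f = -3653 (f = 146847 - 150500 = -3653)
(2146 + (-164)²) + f = (2146 + (-164)²) - 3653 = (2146 + 26896) - 3653 = 29042 - 3653 = 25389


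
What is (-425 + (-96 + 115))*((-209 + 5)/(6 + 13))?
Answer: 82824/19 ≈ 4359.2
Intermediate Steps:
(-425 + (-96 + 115))*((-209 + 5)/(6 + 13)) = (-425 + 19)*(-204/19) = -(-82824)/19 = -406*(-204/19) = 82824/19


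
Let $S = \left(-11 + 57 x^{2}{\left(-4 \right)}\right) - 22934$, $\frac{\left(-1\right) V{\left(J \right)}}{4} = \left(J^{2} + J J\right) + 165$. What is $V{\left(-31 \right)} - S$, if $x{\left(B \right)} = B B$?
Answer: $5$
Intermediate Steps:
$x{\left(B \right)} = B^{2}$
$V{\left(J \right)} = -660 - 8 J^{2}$ ($V{\left(J \right)} = - 4 \left(\left(J^{2} + J J\right) + 165\right) = - 4 \left(\left(J^{2} + J^{2}\right) + 165\right) = - 4 \left(2 J^{2} + 165\right) = - 4 \left(165 + 2 J^{2}\right) = -660 - 8 J^{2}$)
$S = -8353$ ($S = \left(-11 + 57 \left(\left(-4\right)^{2}\right)^{2}\right) - 22934 = \left(-11 + 57 \cdot 16^{2}\right) - 22934 = \left(-11 + 57 \cdot 256\right) - 22934 = \left(-11 + 14592\right) - 22934 = 14581 - 22934 = -8353$)
$V{\left(-31 \right)} - S = \left(-660 - 8 \left(-31\right)^{2}\right) - -8353 = \left(-660 - 7688\right) + 8353 = -8348 + 8353 = 5$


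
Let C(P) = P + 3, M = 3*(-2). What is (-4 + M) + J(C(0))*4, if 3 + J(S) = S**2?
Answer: 14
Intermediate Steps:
M = -6
C(P) = 3 + P
J(S) = -3 + S**2
(-4 + M) + J(C(0))*4 = (-4 - 6) + (-3 + (3 + 0)**2)*4 = -10 + (-3 + 3**2)*4 = -10 + (-3 + 9)*4 = -10 + 6*4 = -10 + 24 = 14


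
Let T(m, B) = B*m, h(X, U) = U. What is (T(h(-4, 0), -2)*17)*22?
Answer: 0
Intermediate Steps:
(T(h(-4, 0), -2)*17)*22 = (-2*0*17)*22 = (0*17)*22 = 0*22 = 0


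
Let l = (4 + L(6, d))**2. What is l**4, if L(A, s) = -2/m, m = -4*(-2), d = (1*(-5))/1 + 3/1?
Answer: 2562890625/65536 ≈ 39107.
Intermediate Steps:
d = -2 (d = -5*1 + 3*1 = -5 + 3 = -2)
m = 8
L(A, s) = -1/4 (L(A, s) = -2/8 = -2*1/8 = -1/4)
l = 225/16 (l = (4 - 1/4)**2 = (15/4)**2 = 225/16 ≈ 14.063)
l**4 = (225/16)**4 = 2562890625/65536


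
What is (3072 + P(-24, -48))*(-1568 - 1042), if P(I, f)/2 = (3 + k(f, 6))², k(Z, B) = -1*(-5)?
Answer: -8352000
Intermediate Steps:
k(Z, B) = 5
P(I, f) = 128 (P(I, f) = 2*(3 + 5)² = 2*8² = 2*64 = 128)
(3072 + P(-24, -48))*(-1568 - 1042) = (3072 + 128)*(-1568 - 1042) = 3200*(-2610) = -8352000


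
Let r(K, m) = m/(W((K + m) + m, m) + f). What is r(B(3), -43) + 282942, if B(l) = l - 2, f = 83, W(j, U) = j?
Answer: 565927/2 ≈ 2.8296e+5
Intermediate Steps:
B(l) = -2 + l
r(K, m) = m/(83 + K + 2*m) (r(K, m) = m/(((K + m) + m) + 83) = m/((K + 2*m) + 83) = m/(83 + K + 2*m))
r(B(3), -43) + 282942 = -43/(83 + (-2 + 3) + 2*(-43)) + 282942 = -43/(83 + 1 - 86) + 282942 = -43/(-2) + 282942 = -43*(-½) + 282942 = 43/2 + 282942 = 565927/2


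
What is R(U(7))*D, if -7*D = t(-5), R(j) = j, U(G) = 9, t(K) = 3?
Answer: -27/7 ≈ -3.8571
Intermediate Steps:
D = -3/7 (D = -⅐*3 = -3/7 ≈ -0.42857)
R(U(7))*D = 9*(-3/7) = -27/7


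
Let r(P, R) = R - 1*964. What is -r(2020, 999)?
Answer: -35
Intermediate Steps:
r(P, R) = -964 + R (r(P, R) = R - 964 = -964 + R)
-r(2020, 999) = -(-964 + 999) = -1*35 = -35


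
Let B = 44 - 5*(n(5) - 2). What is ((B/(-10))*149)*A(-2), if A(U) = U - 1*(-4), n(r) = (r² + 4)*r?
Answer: 99979/5 ≈ 19996.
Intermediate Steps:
n(r) = r*(4 + r²) (n(r) = (4 + r²)*r = r*(4 + r²))
A(U) = 4 + U (A(U) = U + 4 = 4 + U)
B = -671 (B = 44 - 5*(5*(4 + 5²) - 2) = 44 - 5*(5*(4 + 25) - 2) = 44 - 5*(5*29 - 2) = 44 - 5*(145 - 2) = 44 - 5*143 = 44 - 1*715 = 44 - 715 = -671)
((B/(-10))*149)*A(-2) = (-671/(-10)*149)*(4 - 2) = (-671*(-⅒)*149)*2 = ((671/10)*149)*2 = (99979/10)*2 = 99979/5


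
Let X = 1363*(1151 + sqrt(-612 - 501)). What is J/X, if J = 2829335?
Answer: 3256564585/1807220782 - 2829335*I*sqrt(1113)/1807220782 ≈ 1.802 - 0.05223*I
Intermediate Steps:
X = 1568813 + 1363*I*sqrt(1113) (X = 1363*(1151 + sqrt(-1113)) = 1363*(1151 + I*sqrt(1113)) = 1568813 + 1363*I*sqrt(1113) ≈ 1.5688e+6 + 45472.0*I)
J/X = 2829335/(1568813 + 1363*I*sqrt(1113))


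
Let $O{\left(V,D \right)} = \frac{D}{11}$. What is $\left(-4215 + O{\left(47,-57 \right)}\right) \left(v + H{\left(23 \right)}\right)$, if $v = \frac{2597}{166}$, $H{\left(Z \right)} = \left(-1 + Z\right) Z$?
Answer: $- \frac{2009910123}{913} \approx -2.2014 \cdot 10^{6}$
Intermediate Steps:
$O{\left(V,D \right)} = \frac{D}{11}$ ($O{\left(V,D \right)} = D \frac{1}{11} = \frac{D}{11}$)
$H{\left(Z \right)} = Z \left(-1 + Z\right)$
$v = \frac{2597}{166}$ ($v = 2597 \cdot \frac{1}{166} = \frac{2597}{166} \approx 15.645$)
$\left(-4215 + O{\left(47,-57 \right)}\right) \left(v + H{\left(23 \right)}\right) = \left(-4215 + \frac{1}{11} \left(-57\right)\right) \left(\frac{2597}{166} + 23 \left(-1 + 23\right)\right) = \left(-4215 - \frac{57}{11}\right) \left(\frac{2597}{166} + 23 \cdot 22\right) = - \frac{46422 \left(\frac{2597}{166} + 506\right)}{11} = \left(- \frac{46422}{11}\right) \frac{86593}{166} = - \frac{2009910123}{913}$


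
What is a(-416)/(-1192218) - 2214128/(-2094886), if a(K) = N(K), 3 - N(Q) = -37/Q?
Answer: 549061168774559/519492645806784 ≈ 1.0569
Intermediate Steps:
N(Q) = 3 + 37/Q (N(Q) = 3 - (-37)/Q = 3 + 37/Q)
a(K) = 3 + 37/K
a(-416)/(-1192218) - 2214128/(-2094886) = (3 + 37/(-416))/(-1192218) - 2214128/(-2094886) = (3 + 37*(-1/416))*(-1/1192218) - 2214128*(-1/2094886) = (3 - 37/416)*(-1/1192218) + 1107064/1047443 = (1211/416)*(-1/1192218) + 1107064/1047443 = -1211/495962688 + 1107064/1047443 = 549061168774559/519492645806784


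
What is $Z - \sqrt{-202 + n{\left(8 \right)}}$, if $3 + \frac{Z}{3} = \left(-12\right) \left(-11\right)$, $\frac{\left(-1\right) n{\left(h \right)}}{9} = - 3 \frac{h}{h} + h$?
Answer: $387 - i \sqrt{247} \approx 387.0 - 15.716 i$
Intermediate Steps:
$n{\left(h \right)} = 27 - 9 h$ ($n{\left(h \right)} = - 9 \left(- 3 \frac{h}{h} + h\right) = - 9 \left(\left(-3\right) 1 + h\right) = - 9 \left(-3 + h\right) = 27 - 9 h$)
$Z = 387$ ($Z = -9 + 3 \left(\left(-12\right) \left(-11\right)\right) = -9 + 3 \cdot 132 = -9 + 396 = 387$)
$Z - \sqrt{-202 + n{\left(8 \right)}} = 387 - \sqrt{-202 + \left(27 - 72\right)} = 387 - \sqrt{-202 - 45} = 387 - \sqrt{-247} = 387 - i \sqrt{247}$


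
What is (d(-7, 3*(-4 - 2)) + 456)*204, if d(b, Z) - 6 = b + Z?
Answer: 89148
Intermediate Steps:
d(b, Z) = 6 + Z + b (d(b, Z) = 6 + (b + Z) = 6 + (Z + b) = 6 + Z + b)
(d(-7, 3*(-4 - 2)) + 456)*204 = ((6 + 3*(-4 - 2) - 7) + 456)*204 = ((6 + 3*(-6) - 7) + 456)*204 = ((6 - 18 - 7) + 456)*204 = (-19 + 456)*204 = 437*204 = 89148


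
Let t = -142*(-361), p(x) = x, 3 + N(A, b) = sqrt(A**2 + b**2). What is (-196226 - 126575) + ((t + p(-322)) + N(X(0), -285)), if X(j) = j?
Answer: -271579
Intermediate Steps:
N(A, b) = -3 + sqrt(A**2 + b**2)
t = 51262
(-196226 - 126575) + ((t + p(-322)) + N(X(0), -285)) = (-196226 - 126575) + ((51262 - 322) + (-3 + sqrt(0**2 + (-285)**2))) = -322801 + (50940 + (-3 + sqrt(0 + 81225))) = -322801 + (50940 + (-3 + sqrt(81225))) = -322801 + (50940 + (-3 + 285)) = -322801 + (50940 + 282) = -322801 + 51222 = -271579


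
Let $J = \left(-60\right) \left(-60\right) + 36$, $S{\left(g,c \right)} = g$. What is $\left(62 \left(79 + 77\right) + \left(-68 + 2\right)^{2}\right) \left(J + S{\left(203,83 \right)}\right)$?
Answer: $53853492$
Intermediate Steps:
$J = 3636$ ($J = 3600 + 36 = 3636$)
$\left(62 \left(79 + 77\right) + \left(-68 + 2\right)^{2}\right) \left(J + S{\left(203,83 \right)}\right) = \left(62 \left(79 + 77\right) + \left(-68 + 2\right)^{2}\right) \left(3636 + 203\right) = \left(62 \cdot 156 + \left(-66\right)^{2}\right) 3839 = \left(9672 + 4356\right) 3839 = 14028 \cdot 3839 = 53853492$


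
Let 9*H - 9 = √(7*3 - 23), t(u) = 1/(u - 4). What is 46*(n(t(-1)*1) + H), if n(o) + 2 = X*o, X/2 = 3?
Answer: -506/5 + 46*I*√2/9 ≈ -101.2 + 7.2282*I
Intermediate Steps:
t(u) = 1/(-4 + u)
X = 6 (X = 2*3 = 6)
n(o) = -2 + 6*o
H = 1 + I*√2/9 (H = 1 + √(7*3 - 23)/9 = 1 + √(21 - 23)/9 = 1 + √(-2)/9 = 1 + (I*√2)/9 = 1 + I*√2/9 ≈ 1.0 + 0.15713*I)
46*(n(t(-1)*1) + H) = 46*((-2 + 6*(1/(-4 - 1))) + (1 + I*√2/9)) = 46*((-2 + 6*(1/(-5))) + (1 + I*√2/9)) = 46*((-2 + 6*(-⅕*1)) + (1 + I*√2/9)) = 46*((-2 + 6*(-⅕)) + (1 + I*√2/9)) = 46*((-2 - 6/5) + (1 + I*√2/9)) = 46*(-16/5 + (1 + I*√2/9)) = 46*(-11/5 + I*√2/9) = -506/5 + 46*I*√2/9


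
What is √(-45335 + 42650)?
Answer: I*√2685 ≈ 51.817*I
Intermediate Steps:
√(-45335 + 42650) = √(-2685) = I*√2685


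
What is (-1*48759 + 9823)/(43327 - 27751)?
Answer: -4867/1947 ≈ -2.4997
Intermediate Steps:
(-1*48759 + 9823)/(43327 - 27751) = (-48759 + 9823)/15576 = -38936*1/15576 = -4867/1947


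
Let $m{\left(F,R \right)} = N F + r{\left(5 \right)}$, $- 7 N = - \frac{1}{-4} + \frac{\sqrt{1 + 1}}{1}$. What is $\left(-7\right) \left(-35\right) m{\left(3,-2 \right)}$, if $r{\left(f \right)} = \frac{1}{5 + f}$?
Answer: $- \frac{7}{4} - 105 \sqrt{2} \approx -150.24$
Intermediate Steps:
$N = - \frac{1}{28} - \frac{\sqrt{2}}{7}$ ($N = - \frac{- \frac{1}{-4} + \frac{\sqrt{1 + 1}}{1}}{7} = - \frac{\left(-1\right) \left(- \frac{1}{4}\right) + \sqrt{2} \cdot 1}{7} = - \frac{\frac{1}{4} + \sqrt{2}}{7} = - \frac{1}{28} - \frac{\sqrt{2}}{7} \approx -0.23774$)
$m{\left(F,R \right)} = \frac{1}{10} + F \left(- \frac{1}{28} - \frac{\sqrt{2}}{7}\right)$ ($m{\left(F,R \right)} = \left(- \frac{1}{28} - \frac{\sqrt{2}}{7}\right) F + \frac{1}{5 + 5} = F \left(- \frac{1}{28} - \frac{\sqrt{2}}{7}\right) + \frac{1}{10} = \frac{1}{10} + F \left(- \frac{1}{28} - \frac{\sqrt{2}}{7}\right)$)
$\left(-7\right) \left(-35\right) m{\left(3,-2 \right)} = \left(-7\right) \left(-35\right) \left(\frac{1}{10} - \frac{3 \left(1 + 4 \sqrt{2}\right)}{28}\right) = 245 \left(\frac{1}{10} - \left(\frac{3}{28} + \frac{3 \sqrt{2}}{7}\right)\right) = 245 \left(- \frac{1}{140} - \frac{3 \sqrt{2}}{7}\right) = - \frac{7}{4} - 105 \sqrt{2}$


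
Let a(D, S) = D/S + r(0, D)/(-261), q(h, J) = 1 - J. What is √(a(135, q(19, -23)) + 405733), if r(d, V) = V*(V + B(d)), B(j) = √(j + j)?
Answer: √5458679338/116 ≈ 636.92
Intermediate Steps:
B(j) = √2*√j (B(j) = √(2*j) = √2*√j)
r(d, V) = V*(V + √2*√d)
a(D, S) = -D²/261 + D/S (a(D, S) = D/S + (D*(D + √2*√0))/(-261) = D/S + (D*(D + √2*0))*(-1/261) = D/S + (D*(D + 0))*(-1/261) = D/S + (D*D)*(-1/261) = D/S + D²*(-1/261) = D/S - D²/261 = -D²/261 + D/S)
√(a(135, q(19, -23)) + 405733) = √((-1/261*135² + 135/(1 - 1*(-23))) + 405733) = √((-1/261*18225 + 135/(1 + 23)) + 405733) = √((-2025/29 + 135/24) + 405733) = √((-2025/29 + 135*(1/24)) + 405733) = √((-2025/29 + 45/8) + 405733) = √(-14895/232 + 405733) = √(94115161/232) = √5458679338/116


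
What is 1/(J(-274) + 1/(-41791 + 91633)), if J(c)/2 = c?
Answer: -49842/27313415 ≈ -0.0018248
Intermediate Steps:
J(c) = 2*c
1/(J(-274) + 1/(-41791 + 91633)) = 1/(2*(-274) + 1/(-41791 + 91633)) = 1/(-548 + 1/49842) = 1/(-27313415/49842) = -49842/27313415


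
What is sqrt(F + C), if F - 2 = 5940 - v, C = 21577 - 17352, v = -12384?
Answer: sqrt(22551) ≈ 150.17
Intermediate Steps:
C = 4225
F = 18326 (F = 2 + (5940 - 1*(-12384)) = 2 + (5940 + 12384) = 2 + 18324 = 18326)
sqrt(F + C) = sqrt(18326 + 4225) = sqrt(22551)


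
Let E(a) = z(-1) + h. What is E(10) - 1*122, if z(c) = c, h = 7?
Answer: -116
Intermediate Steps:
E(a) = 6 (E(a) = -1 + 7 = 6)
E(10) - 1*122 = 6 - 1*122 = 6 - 122 = -116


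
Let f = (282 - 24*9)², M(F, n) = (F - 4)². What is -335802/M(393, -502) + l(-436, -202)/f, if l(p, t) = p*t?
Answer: 2966097400/164788569 ≈ 17.999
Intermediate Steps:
M(F, n) = (-4 + F)²
f = 4356 (f = (282 - 216)² = 66² = 4356)
-335802/M(393, -502) + l(-436, -202)/f = -335802/(-4 + 393)² - 436*(-202)/4356 = -335802/(389²) + 88072*(1/4356) = -335802/151321 + 22018/1089 = 2966097400/164788569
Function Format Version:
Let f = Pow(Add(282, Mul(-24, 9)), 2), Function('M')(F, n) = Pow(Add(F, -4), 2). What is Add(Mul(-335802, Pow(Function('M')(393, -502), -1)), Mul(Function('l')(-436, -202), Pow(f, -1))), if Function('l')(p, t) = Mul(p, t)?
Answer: Rational(2966097400, 164788569) ≈ 17.999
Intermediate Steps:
Function('M')(F, n) = Pow(Add(-4, F), 2)
f = 4356 (f = Pow(Add(282, -216), 2) = Pow(66, 2) = 4356)
Add(Mul(-335802, Pow(Function('M')(393, -502), -1)), Mul(Function('l')(-436, -202), Pow(f, -1))) = Add(Mul(-335802, Pow(Pow(Add(-4, 393), 2), -1)), Mul(Mul(-436, -202), Pow(4356, -1))) = Add(Mul(-335802, Pow(Pow(389, 2), -1)), Mul(88072, Rational(1, 4356))) = Add(Mul(-335802, Pow(151321, -1)), Rational(22018, 1089)) = Add(Mul(-335802, Rational(1, 151321)), Rational(22018, 1089)) = Add(Rational(-335802, 151321), Rational(22018, 1089)) = Rational(2966097400, 164788569)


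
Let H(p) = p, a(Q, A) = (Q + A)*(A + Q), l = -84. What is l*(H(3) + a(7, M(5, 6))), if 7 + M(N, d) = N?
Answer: -2352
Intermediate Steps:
M(N, d) = -7 + N
a(Q, A) = (A + Q)² (a(Q, A) = (A + Q)*(A + Q) = (A + Q)²)
l*(H(3) + a(7, M(5, 6))) = -84*(3 + ((-7 + 5) + 7)²) = -84*(3 + (-2 + 7)²) = -84*(3 + 5²) = -84*(3 + 25) = -84*28 = -2352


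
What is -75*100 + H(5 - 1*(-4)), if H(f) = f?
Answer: -7491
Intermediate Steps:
-75*100 + H(5 - 1*(-4)) = -75*100 + (5 - 1*(-4)) = -7500 + (5 + 4) = -7500 + 9 = -7491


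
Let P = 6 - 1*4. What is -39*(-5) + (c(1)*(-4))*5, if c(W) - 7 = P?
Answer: 15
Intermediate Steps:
P = 2 (P = 6 - 4 = 2)
c(W) = 9 (c(W) = 7 + 2 = 9)
-39*(-5) + (c(1)*(-4))*5 = -39*(-5) + (9*(-4))*5 = 195 - 36*5 = 195 - 180 = 15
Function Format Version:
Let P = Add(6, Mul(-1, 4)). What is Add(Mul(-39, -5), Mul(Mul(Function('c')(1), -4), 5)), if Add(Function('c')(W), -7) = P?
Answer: 15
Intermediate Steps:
P = 2 (P = Add(6, -4) = 2)
Function('c')(W) = 9 (Function('c')(W) = Add(7, 2) = 9)
Add(Mul(-39, -5), Mul(Mul(Function('c')(1), -4), 5)) = Add(Mul(-39, -5), Mul(Mul(9, -4), 5)) = Add(195, Mul(-36, 5)) = Add(195, -180) = 15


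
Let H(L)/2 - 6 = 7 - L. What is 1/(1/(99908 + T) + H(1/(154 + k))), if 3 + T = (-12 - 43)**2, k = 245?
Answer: 4563230/118621151 ≈ 0.038469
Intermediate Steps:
T = 3022 (T = -3 + (-12 - 43)**2 = -3 + (-55)**2 = -3 + 3025 = 3022)
H(L) = 26 - 2*L (H(L) = 12 + 2*(7 - L) = 12 + (14 - 2*L) = 26 - 2*L)
1/(1/(99908 + T) + H(1/(154 + k))) = 1/(1/(99908 + 3022) + (26 - 2/(154 + 245))) = 1/(1/102930 + (26 - 2/399)) = 1/(1/102930 + 10372/399) = 1/(118621151/4563230) = 4563230/118621151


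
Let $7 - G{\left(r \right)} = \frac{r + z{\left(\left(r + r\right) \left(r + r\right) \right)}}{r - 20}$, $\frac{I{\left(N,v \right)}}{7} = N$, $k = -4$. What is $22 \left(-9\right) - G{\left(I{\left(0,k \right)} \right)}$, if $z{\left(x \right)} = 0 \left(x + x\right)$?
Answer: $-205$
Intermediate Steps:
$I{\left(N,v \right)} = 7 N$
$z{\left(x \right)} = 0$ ($z{\left(x \right)} = 0 \cdot 2 x = 0$)
$G{\left(r \right)} = 7 - \frac{r}{-20 + r}$ ($G{\left(r \right)} = 7 - \frac{r + 0}{r - 20} = 7 - \frac{r}{-20 + r}$)
$22 \left(-9\right) - G{\left(I{\left(0,k \right)} \right)} = 22 \left(-9\right) - \frac{2 \left(-70 + 3 \cdot 7 \cdot 0\right)}{-20 + 7 \cdot 0} = -198 - \frac{2 \left(-70 + 3 \cdot 0\right)}{-20 + 0} = -198 - \frac{2 \left(-70 + 0\right)}{-20} = -198 - 2 \left(- \frac{1}{20}\right) \left(-70\right) = -198 - 7 = -205$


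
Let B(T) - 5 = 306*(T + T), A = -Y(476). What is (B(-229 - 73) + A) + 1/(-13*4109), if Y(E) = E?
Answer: -9897903016/53417 ≈ -1.8530e+5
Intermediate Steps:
A = -476 (A = -1*476 = -476)
B(T) = 5 + 612*T (B(T) = 5 + 306*(T + T) = 5 + 306*(2*T) = 5 + 612*T)
(B(-229 - 73) + A) + 1/(-13*4109) = ((5 + 612*(-229 - 73)) - 476) + 1/(-13*4109) = ((5 + 612*(-302)) - 476) + 1/(-53417) = ((5 - 184824) - 476) - 1/53417 = (-184819 - 476) - 1/53417 = -185295 - 1/53417 = -9897903016/53417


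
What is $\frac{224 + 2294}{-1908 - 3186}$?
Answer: $- \frac{1259}{2547} \approx -0.49431$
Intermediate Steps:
$\frac{224 + 2294}{-1908 - 3186} = \frac{2518}{-5094} = 2518 \left(- \frac{1}{5094}\right) = - \frac{1259}{2547}$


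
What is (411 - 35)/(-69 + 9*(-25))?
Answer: -188/147 ≈ -1.2789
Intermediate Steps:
(411 - 35)/(-69 + 9*(-25)) = 376/(-69 - 225) = 376/(-294) = 376*(-1/294) = -188/147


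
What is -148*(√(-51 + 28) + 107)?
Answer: -15836 - 148*I*√23 ≈ -15836.0 - 709.78*I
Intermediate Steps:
-148*(√(-51 + 28) + 107) = -148*(√(-23) + 107) = -148*(I*√23 + 107) = -148*(107 + I*√23) = -15836 - 148*I*√23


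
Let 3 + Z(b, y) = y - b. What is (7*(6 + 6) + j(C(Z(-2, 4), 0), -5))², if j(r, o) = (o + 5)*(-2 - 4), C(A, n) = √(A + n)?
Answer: 7056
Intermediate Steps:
Z(b, y) = -3 + y - b (Z(b, y) = -3 + (y - b) = -3 + y - b)
j(r, o) = -30 - 6*o (j(r, o) = (5 + o)*(-6) = -30 - 6*o)
(7*(6 + 6) + j(C(Z(-2, 4), 0), -5))² = (7*(6 + 6) + (-30 - 6*(-5)))² = (7*12 + (-30 + 30))² = (84 + 0)² = 84² = 7056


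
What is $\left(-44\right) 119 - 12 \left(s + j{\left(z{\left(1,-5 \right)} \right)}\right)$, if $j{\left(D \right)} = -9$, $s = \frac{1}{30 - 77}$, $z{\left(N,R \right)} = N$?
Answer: $- \frac{241004}{47} \approx -5127.7$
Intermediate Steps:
$s = - \frac{1}{47}$ ($s = \frac{1}{-47} = - \frac{1}{47} \approx -0.021277$)
$\left(-44\right) 119 - 12 \left(s + j{\left(z{\left(1,-5 \right)} \right)}\right) = \left(-44\right) 119 - 12 \left(- \frac{1}{47} - 9\right) = -5236 - - \frac{5088}{47} = -5236 + \frac{5088}{47} = - \frac{241004}{47}$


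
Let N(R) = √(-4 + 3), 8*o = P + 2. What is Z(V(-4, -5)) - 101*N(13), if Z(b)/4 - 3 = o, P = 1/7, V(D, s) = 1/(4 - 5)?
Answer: 183/14 - 101*I ≈ 13.071 - 101.0*I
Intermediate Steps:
V(D, s) = -1 (V(D, s) = 1/(-1) = -1)
P = ⅐ ≈ 0.14286
o = 15/56 (o = (⅐ + 2)/8 = (⅛)*(15/7) = 15/56 ≈ 0.26786)
N(R) = I (N(R) = √(-1) = I)
Z(b) = 183/14 (Z(b) = 12 + 4*(15/56) = 12 + 15/14 = 183/14)
Z(V(-4, -5)) - 101*N(13) = 183/14 - 101*I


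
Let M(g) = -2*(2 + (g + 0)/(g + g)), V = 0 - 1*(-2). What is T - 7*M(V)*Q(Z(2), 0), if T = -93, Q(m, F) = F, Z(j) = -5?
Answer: -93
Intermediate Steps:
V = 2 (V = 0 + 2 = 2)
M(g) = -5 (M(g) = -2*(2 + g/((2*g))) = -2*(2 + g*(1/(2*g))) = -2*(2 + ½) = -2*5/2 = -5)
T - 7*M(V)*Q(Z(2), 0) = -93 - (-35)*0 = -93 - 7*0 = -93 + 0 = -93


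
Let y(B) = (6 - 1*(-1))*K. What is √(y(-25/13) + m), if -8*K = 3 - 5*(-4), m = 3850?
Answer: √61278/4 ≈ 61.886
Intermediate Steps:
K = -23/8 (K = -(3 - 5*(-4))/8 = -(3 + 20)/8 = -⅛*23 = -23/8 ≈ -2.8750)
y(B) = -161/8 (y(B) = (6 - 1*(-1))*(-23/8) = (6 + 1)*(-23/8) = 7*(-23/8) = -161/8)
√(y(-25/13) + m) = √(-161/8 + 3850) = √(30639/8) = √61278/4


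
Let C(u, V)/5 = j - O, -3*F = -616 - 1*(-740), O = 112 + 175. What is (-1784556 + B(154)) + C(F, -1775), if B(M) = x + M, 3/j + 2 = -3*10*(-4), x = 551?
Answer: -210663733/118 ≈ -1.7853e+6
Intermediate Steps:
j = 3/118 (j = 3/(-2 - 3*10*(-4)) = 3/(-2 - 30*(-4)) = 3/(-2 + 120) = 3/118 ≈ 0.025424)
O = 287
F = -124/3 (F = -(-616 - 1*(-740))/3 = -(-616 + 740)/3 = -⅓*124 = -124/3 ≈ -41.333)
B(M) = 551 + M
C(u, V) = -169315/118 (C(u, V) = 5*(3/118 - 1*287) = 5*(3/118 - 287) = 5*(-33863/118) = -169315/118)
(-1784556 + B(154)) + C(F, -1775) = (-1784556 + (551 + 154)) - 169315/118 = (-1784556 + 705) - 169315/118 = -1783851 - 169315/118 = -210663733/118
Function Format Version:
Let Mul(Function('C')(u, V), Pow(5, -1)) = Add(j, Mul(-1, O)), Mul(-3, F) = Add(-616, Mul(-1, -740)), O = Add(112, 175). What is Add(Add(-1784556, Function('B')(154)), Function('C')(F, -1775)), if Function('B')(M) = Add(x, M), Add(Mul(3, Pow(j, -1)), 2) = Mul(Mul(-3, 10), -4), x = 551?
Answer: Rational(-210663733, 118) ≈ -1.7853e+6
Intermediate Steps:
j = Rational(3, 118) (j = Mul(3, Pow(Add(-2, Mul(Mul(-3, 10), -4)), -1)) = Mul(3, Pow(Add(-2, Mul(-30, -4)), -1)) = Mul(3, Pow(Add(-2, 120), -1)) = Mul(3, Pow(118, -1)) = Mul(3, Rational(1, 118)) = Rational(3, 118) ≈ 0.025424)
O = 287
F = Rational(-124, 3) (F = Mul(Rational(-1, 3), Add(-616, Mul(-1, -740))) = Mul(Rational(-1, 3), Add(-616, 740)) = Mul(Rational(-1, 3), 124) = Rational(-124, 3) ≈ -41.333)
Function('B')(M) = Add(551, M)
Function('C')(u, V) = Rational(-169315, 118) (Function('C')(u, V) = Mul(5, Add(Rational(3, 118), Mul(-1, 287))) = Mul(5, Add(Rational(3, 118), -287)) = Mul(5, Rational(-33863, 118)) = Rational(-169315, 118))
Add(Add(-1784556, Function('B')(154)), Function('C')(F, -1775)) = Add(Add(-1784556, Add(551, 154)), Rational(-169315, 118)) = Add(Add(-1784556, 705), Rational(-169315, 118)) = Add(-1783851, Rational(-169315, 118)) = Rational(-210663733, 118)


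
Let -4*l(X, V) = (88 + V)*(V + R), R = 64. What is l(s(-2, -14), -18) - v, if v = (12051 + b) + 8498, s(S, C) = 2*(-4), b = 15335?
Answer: -36689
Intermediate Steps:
s(S, C) = -8
v = 35884 (v = (12051 + 15335) + 8498 = 27386 + 8498 = 35884)
l(X, V) = -(64 + V)*(88 + V)/4 (l(X, V) = -(88 + V)*(V + 64)/4 = -(88 + V)*(64 + V)/4 = -(64 + V)*(88 + V)/4)
l(s(-2, -14), -18) - v = (-1408 - 38*(-18) - 1/4*(-18)**2) - 1*35884 = (-1408 + 684 - 1/4*324) - 35884 = (-1408 + 684 - 81) - 35884 = -805 - 35884 = -36689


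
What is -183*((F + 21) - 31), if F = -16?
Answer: 4758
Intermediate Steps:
-183*((F + 21) - 31) = -183*((-16 + 21) - 31) = -183*(5 - 31) = -183*(-26) = 4758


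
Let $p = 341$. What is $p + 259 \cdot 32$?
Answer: $8629$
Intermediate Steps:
$p + 259 \cdot 32 = 341 + 259 \cdot 32 = 341 + 8288 = 8629$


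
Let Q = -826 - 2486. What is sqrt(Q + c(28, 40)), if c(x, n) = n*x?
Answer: 4*I*sqrt(137) ≈ 46.819*I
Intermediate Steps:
Q = -3312
sqrt(Q + c(28, 40)) = sqrt(-3312 + 40*28) = sqrt(-3312 + 1120) = sqrt(-2192) = 4*I*sqrt(137)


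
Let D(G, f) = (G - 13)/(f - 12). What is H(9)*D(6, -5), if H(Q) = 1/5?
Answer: 7/85 ≈ 0.082353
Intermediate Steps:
H(Q) = 1/5
D(G, f) = (-13 + G)/(-12 + f)
H(9)*D(6, -5) = ((-13 + 6)/(-12 - 5))/5 = (-7/(-17))/5 = (-1/17*(-7))/5 = (1/5)*(7/17) = 7/85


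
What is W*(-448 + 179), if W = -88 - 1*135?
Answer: 59987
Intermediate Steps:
W = -223 (W = -88 - 135 = -223)
W*(-448 + 179) = -223*(-448 + 179) = -223*(-269) = 59987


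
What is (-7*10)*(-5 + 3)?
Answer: 140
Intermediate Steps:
(-7*10)*(-5 + 3) = -70*(-2) = 140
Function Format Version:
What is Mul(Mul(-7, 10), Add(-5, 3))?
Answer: 140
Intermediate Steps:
Mul(Mul(-7, 10), Add(-5, 3)) = Mul(-70, -2) = 140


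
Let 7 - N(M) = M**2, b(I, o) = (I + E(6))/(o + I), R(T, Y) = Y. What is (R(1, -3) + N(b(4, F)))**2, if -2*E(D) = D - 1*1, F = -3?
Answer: 49/16 ≈ 3.0625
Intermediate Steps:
E(D) = 1/2 - D/2 (E(D) = -(D - 1*1)/2 = -(D - 1)/2 = -(-1 + D)/2 = 1/2 - D/2)
b(I, o) = (-5/2 + I)/(I + o) (b(I, o) = (I + (1/2 - 1/2*6))/(o + I) = (I + (1/2 - 3))/(I + o) = (I - 5/2)/(I + o) = (-5/2 + I)/(I + o))
N(M) = 7 - M**2
(R(1, -3) + N(b(4, F)))**2 = (-3 + (7 - ((-5/2 + 4)/(4 - 3))**2))**2 = (-3 + (7 - ((3/2)/1)**2))**2 = (-3 + (7 - (1*(3/2))**2))**2 = (-3 + (7 - (3/2)**2))**2 = (-3 + (7 - 1*9/4))**2 = (-3 + (7 - 9/4))**2 = (-3 + 19/4)**2 = (7/4)**2 = 49/16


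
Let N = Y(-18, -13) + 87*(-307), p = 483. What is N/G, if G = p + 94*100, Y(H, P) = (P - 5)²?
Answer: -26385/9883 ≈ -2.6697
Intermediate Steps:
Y(H, P) = (-5 + P)²
G = 9883 (G = 483 + 94*100 = 483 + 9400 = 9883)
N = -26385 (N = (-5 - 13)² + 87*(-307) = (-18)² - 26709 = 324 - 26709 = -26385)
N/G = -26385/9883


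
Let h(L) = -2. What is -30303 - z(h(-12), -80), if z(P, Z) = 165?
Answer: -30468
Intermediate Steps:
-30303 - z(h(-12), -80) = -30303 - 1*165 = -30303 - 165 = -30468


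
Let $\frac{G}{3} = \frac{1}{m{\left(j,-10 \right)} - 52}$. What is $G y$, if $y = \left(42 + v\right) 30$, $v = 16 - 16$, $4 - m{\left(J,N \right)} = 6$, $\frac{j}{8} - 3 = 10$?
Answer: $-70$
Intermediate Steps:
$j = 104$ ($j = 24 + 8 \cdot 10 = 24 + 80 = 104$)
$m{\left(J,N \right)} = -2$ ($m{\left(J,N \right)} = 4 - 6 = -2$)
$v = 0$ ($v = 16 - 16 = 0$)
$y = 1260$ ($y = \left(42 + 0\right) 30 = 42 \cdot 30 = 1260$)
$G = - \frac{1}{18}$ ($G = \frac{3}{-2 - 52} = \frac{3}{-54} = 3 \left(- \frac{1}{54}\right) = - \frac{1}{18} \approx -0.055556$)
$G y = \left(- \frac{1}{18}\right) 1260 = -70$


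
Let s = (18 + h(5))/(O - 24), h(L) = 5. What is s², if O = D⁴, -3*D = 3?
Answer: 1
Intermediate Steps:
D = -1 (D = -⅓*3 = -1)
O = 1 (O = (-1)⁴ = 1)
s = -1 (s = (18 + 5)/(1 - 24) = 23/(-23) = 23*(-1/23) = -1)
s² = (-1)² = 1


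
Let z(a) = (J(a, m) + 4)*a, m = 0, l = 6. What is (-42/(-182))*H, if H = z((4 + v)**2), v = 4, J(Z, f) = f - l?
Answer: -384/13 ≈ -29.538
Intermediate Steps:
J(Z, f) = -6 + f (J(Z, f) = f - 1*6 = f - 6 = -6 + f)
z(a) = -2*a (z(a) = ((-6 + 0) + 4)*a = (-6 + 4)*a = -2*a)
H = -128 (H = -2*(4 + 4)**2 = -2*8**2 = -2*64 = -128)
(-42/(-182))*H = -42/(-182)*(-128) = -42*(-1/182)*(-128) = (3/13)*(-128) = -384/13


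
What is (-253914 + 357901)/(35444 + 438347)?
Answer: 103987/473791 ≈ 0.21948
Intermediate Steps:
(-253914 + 357901)/(35444 + 438347) = 103987/473791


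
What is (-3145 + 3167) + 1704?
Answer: 1726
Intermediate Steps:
(-3145 + 3167) + 1704 = 22 + 1704 = 1726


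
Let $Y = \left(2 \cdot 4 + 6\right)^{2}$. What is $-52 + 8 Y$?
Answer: $1516$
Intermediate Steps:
$Y = 196$ ($Y = \left(8 + 6\right)^{2} = 14^{2} = 196$)
$-52 + 8 Y = -52 + 8 \cdot 196 = -52 + 1568 = 1516$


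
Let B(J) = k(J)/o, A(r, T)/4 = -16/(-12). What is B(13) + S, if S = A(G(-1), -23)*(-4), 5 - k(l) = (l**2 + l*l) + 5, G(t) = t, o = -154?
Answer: -4421/231 ≈ -19.139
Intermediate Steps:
k(l) = -2*l**2 (k(l) = 5 - ((l**2 + l*l) + 5) = 5 - ((l**2 + l**2) + 5) = 5 - (2*l**2 + 5) = 5 - (5 + 2*l**2) = 5 + (-5 - 2*l**2) = -2*l**2)
A(r, T) = 16/3 (A(r, T) = 4*(-16/(-12)) = 4*(-16*(-1/12)) = 4*(4/3) = 16/3)
B(J) = J**2/77 (B(J) = -2*J**2/(-154) = -2*J**2*(-1/154) = J**2/77)
S = -64/3 (S = (16/3)*(-4) = -64/3 ≈ -21.333)
B(13) + S = (1/77)*13**2 - 64/3 = (1/77)*169 - 64/3 = 169/77 - 64/3 = -4421/231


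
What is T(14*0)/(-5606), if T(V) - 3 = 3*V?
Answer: -3/5606 ≈ -0.00053514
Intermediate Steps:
T(V) = 3 + 3*V
T(14*0)/(-5606) = (3 + 3*(14*0))/(-5606) = (3 + 3*0)*(-1/5606) = (3 + 0)*(-1/5606) = 3*(-1/5606) = -3/5606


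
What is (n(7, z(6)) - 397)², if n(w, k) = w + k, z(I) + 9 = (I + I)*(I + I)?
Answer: 65025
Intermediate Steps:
z(I) = -9 + 4*I² (z(I) = -9 + (I + I)*(I + I) = -9 + (2*I)*(2*I) = -9 + 4*I²)
n(w, k) = k + w
(n(7, z(6)) - 397)² = (((-9 + 4*6²) + 7) - 397)² = (((-9 + 4*36) + 7) - 397)² = (((-9 + 144) + 7) - 397)² = ((135 + 7) - 397)² = (142 - 397)² = (-255)² = 65025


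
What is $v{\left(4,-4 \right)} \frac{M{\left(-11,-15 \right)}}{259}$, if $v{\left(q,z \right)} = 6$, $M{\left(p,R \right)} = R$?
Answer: $- \frac{90}{259} \approx -0.34749$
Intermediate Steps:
$v{\left(4,-4 \right)} \frac{M{\left(-11,-15 \right)}}{259} = 6 \left(- \frac{15}{259}\right) = - \frac{90}{259}$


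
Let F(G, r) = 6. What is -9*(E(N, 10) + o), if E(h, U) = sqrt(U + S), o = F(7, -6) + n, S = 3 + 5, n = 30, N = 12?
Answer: -324 - 27*sqrt(2) ≈ -362.18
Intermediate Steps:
S = 8
o = 36 (o = 6 + 30 = 36)
E(h, U) = sqrt(8 + U) (E(h, U) = sqrt(U + 8) = sqrt(8 + U))
-9*(E(N, 10) + o) = -9*(sqrt(8 + 10) + 36) = -9*(sqrt(18) + 36) = -9*(3*sqrt(2) + 36) = -9*(36 + 3*sqrt(2)) = -324 - 27*sqrt(2)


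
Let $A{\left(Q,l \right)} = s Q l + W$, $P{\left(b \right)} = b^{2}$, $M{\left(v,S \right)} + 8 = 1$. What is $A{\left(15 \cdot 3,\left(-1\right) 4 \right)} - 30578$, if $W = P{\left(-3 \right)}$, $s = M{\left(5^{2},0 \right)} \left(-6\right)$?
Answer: $-38129$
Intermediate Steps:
$M{\left(v,S \right)} = -7$ ($M{\left(v,S \right)} = -8 + 1 = -7$)
$s = 42$ ($s = \left(-7\right) \left(-6\right) = 42$)
$W = 9$ ($W = \left(-3\right)^{2} = 9$)
$A{\left(Q,l \right)} = 9 + 42 Q l$ ($A{\left(Q,l \right)} = 42 Q l + 9 = 9 + 42 Q l$)
$A{\left(15 \cdot 3,\left(-1\right) 4 \right)} - 30578 = \left(9 + 42 \cdot 15 \cdot 3 \left(\left(-1\right) 4\right)\right) - 30578 = \left(9 + 42 \cdot 45 \left(-4\right)\right) - 30578 = \left(9 - 7560\right) - 30578 = -7551 - 30578 = -38129$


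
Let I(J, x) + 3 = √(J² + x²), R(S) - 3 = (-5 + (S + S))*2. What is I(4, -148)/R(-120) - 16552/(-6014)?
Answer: 4039433/1464409 - 4*√1370/487 ≈ 2.4544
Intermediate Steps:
R(S) = -7 + 4*S (R(S) = 3 + (-5 + (S + S))*2 = 3 + (-5 + 2*S)*2 = 3 + (-10 + 4*S) = -7 + 4*S)
I(J, x) = -3 + √(J² + x²)
I(4, -148)/R(-120) - 16552/(-6014) = (-3 + √(4² + (-148)²))/(-7 + 4*(-120)) - 16552/(-6014) = (-3 + √(16 + 21904))/(-7 - 480) - 16552*(-1/6014) = (-3 + √21920)/(-487) + 8276/3007 = (-3 + 4*√1370)*(-1/487) + 8276/3007 = (3/487 - 4*√1370/487) + 8276/3007 = 4039433/1464409 - 4*√1370/487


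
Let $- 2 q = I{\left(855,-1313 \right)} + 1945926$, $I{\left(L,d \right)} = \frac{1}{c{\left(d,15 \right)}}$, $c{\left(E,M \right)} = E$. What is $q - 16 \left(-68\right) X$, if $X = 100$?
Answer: $- \frac{2269292037}{2626} \approx -8.6416 \cdot 10^{5}$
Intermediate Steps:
$I{\left(L,d \right)} = \frac{1}{d}$
$q = - \frac{2555000837}{2626}$ ($q = - \frac{\frac{1}{-1313} + 1945926}{2} = - \frac{- \frac{1}{1313} + 1945926}{2} = \left(- \frac{1}{2}\right) \frac{2555000837}{1313} = - \frac{2555000837}{2626} \approx -9.7296 \cdot 10^{5}$)
$q - 16 \left(-68\right) X = - \frac{2555000837}{2626} - 16 \left(-68\right) 100 = - \frac{2555000837}{2626} - \left(-1088\right) 100 = - \frac{2555000837}{2626} - -108800 = - \frac{2555000837}{2626} + 108800 = - \frac{2269292037}{2626}$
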